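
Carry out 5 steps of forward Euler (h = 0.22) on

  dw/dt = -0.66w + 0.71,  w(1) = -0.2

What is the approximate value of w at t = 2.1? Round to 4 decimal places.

Euler: w_{n+1} = w_n + h·f(t_n, w_n).
t=1.000000, w=-0.200000: f=0.842000 → w ← -0.200000 + 0.22·0.842000 = -0.014760
t=1.220000, w=-0.014760: f=0.719742 → w ← -0.014760 + 0.22·0.719742 = 0.143583
t=1.440000, w=0.143583: f=0.615235 → w ← 0.143583 + 0.22·0.615235 = 0.278935
t=1.660000, w=0.278935: f=0.525903 → w ← 0.278935 + 0.22·0.525903 = 0.394634
t=1.880000, w=0.394634: f=0.449542 → w ← 0.394634 + 0.22·0.449542 = 0.493533
w(2.1) ≈ 0.4935

0.4935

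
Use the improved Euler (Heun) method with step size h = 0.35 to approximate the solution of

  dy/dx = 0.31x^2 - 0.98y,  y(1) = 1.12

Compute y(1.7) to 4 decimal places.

0.8919

Heun: k1 = f(x_n, y_n); k2 = f(x_n + h, y_n + h·k1); y_{n+1} = y_n + (h/2)·(k1 + k2).
x=1.000000, y=1.120000:
  k1 = f(1.000000, 1.120000) = -0.787600
  k2 = f(1.350000, 0.844340) = -0.262478
  y ← 1.120000 + (0.35/2)·(-0.787600 + (-0.262478)) = 0.936236
x=1.350000, y=0.936236:
  k1 = f(1.350000, 0.936236) = -0.352537
  k2 = f(1.700000, 0.812849) = 0.099308
  y ← 0.936236 + (0.35/2)·(-0.352537 + 0.099308) = 0.891921
y(1.7) ≈ 0.8919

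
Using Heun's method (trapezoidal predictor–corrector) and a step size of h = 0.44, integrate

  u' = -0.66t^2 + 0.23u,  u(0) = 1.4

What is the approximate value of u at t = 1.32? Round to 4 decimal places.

1.3258

Heun: k1 = f(t_n, u_n); k2 = f(t_n + h, u_n + h·k1); u_{n+1} = u_n + (h/2)·(k1 + k2).
t=0.000000, u=1.400000:
  k1 = f(0.000000, 1.400000) = 0.322000
  k2 = f(0.440000, 1.541680) = 0.226810
  u ← 1.400000 + (0.44/2)·(0.322000 + 0.226810) = 1.520738
t=0.440000, u=1.520738:
  k1 = f(0.440000, 1.520738) = 0.221994
  k2 = f(0.880000, 1.618416) = -0.138868
  u ← 1.520738 + (0.44/2)·(0.221994 + (-0.138868)) = 1.539026
t=0.880000, u=1.539026:
  k1 = f(0.880000, 1.539026) = -0.157128
  k2 = f(1.320000, 1.469890) = -0.811909
  u ← 1.539026 + (0.44/2)·(-0.157128 + (-0.811909)) = 1.325838
u(1.32) ≈ 1.3258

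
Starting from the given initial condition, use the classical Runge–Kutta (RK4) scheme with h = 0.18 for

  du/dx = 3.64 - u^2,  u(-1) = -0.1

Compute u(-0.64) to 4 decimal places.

1.0702

RK4: k1 = f(x_n, u_n); k2 = f(x_n + h/2, u_n + (h/2)·k1); k3 = f(x_n + h/2, u_n + (h/2)·k2); k4 = f(x_n + h, u_n + h·k3); u_{n+1} = u_n + (h/6)·(k1 + 2k2 + 2k3 + k4).
x=-1.000000, u=-0.100000:
  k1 = f(-1.000000, -0.100000) = 3.630000
  k2 = f(-0.910000, 0.226700) = 3.588607
  k3 = f(-0.910000, 0.222975) = 3.590282
  k4 = f(-0.820000, 0.546251) = 3.341610
  u ← -0.100000 + (0.18/6)·(k1 + 2k2 + 2k3 + k4) = 0.539882
x=-0.820000, u=0.539882:
  k1 = f(-0.820000, 0.539882) = 3.348528
  k2 = f(-0.730000, 0.841249) = 2.932300
  k3 = f(-0.730000, 0.803789) = 2.993924
  k4 = f(-0.640000, 1.078788) = 2.476217
  u ← 0.539882 + (0.18/6)·(k1 + 2k2 + 2k3 + k4) = 1.070197
u(-0.64) ≈ 1.0702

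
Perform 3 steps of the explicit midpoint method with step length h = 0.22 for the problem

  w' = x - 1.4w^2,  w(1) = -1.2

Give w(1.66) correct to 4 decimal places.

Midpoint: k1 = f(x_n, w_n); k2 = f(x_n + h/2, w_n + (h/2)·k1); w_{n+1} = w_n + h·k2.
x=1.000000, w=-1.200000:
  k1 = f(1.000000, -1.200000) = -1.016000
  k2 = f(1.110000, -1.311760) = -1.299000
  w ← -1.200000 + 0.22·(-1.299000) = -1.485780
x=1.220000, w=-1.485780:
  k1 = f(1.220000, -1.485780) = -1.870559
  k2 = f(1.330000, -1.691542) = -2.675838
  w ← -1.485780 + 0.22·(-2.675838) = -2.074464
x=1.440000, w=-2.074464:
  k1 = f(1.440000, -2.074464) = -4.584763
  k2 = f(1.550000, -2.578788) = -7.760208
  w ← -2.074464 + 0.22·(-7.760208) = -3.781710
w(1.66) ≈ -3.7817

-3.7817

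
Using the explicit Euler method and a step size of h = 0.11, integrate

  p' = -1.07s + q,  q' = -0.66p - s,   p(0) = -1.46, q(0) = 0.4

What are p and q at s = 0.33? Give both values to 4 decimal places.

-1.3335, 0.6722

Euler on (p,q): p_{n+1} = p_n + h·p', q_{n+1} = q_n + h·q'.
0.000000: (-1.460000, 0.400000); f=(0.400000, 0.963600) → (-1.416000, 0.505996)
0.110000: (-1.416000, 0.505996); f=(0.388296, 0.824560) → (-1.373287, 0.596698)
0.220000: (-1.373287, 0.596698); f=(0.361298, 0.686370) → (-1.333545, 0.672198)
(p(0.33), q(0.33)) ≈ (-1.3335, 0.6722)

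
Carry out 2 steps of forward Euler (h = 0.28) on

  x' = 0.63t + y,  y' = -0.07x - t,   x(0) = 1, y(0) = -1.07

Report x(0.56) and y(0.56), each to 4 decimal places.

0.4447, -1.1817

Euler on (x,y): x_{n+1} = x_n + h·x', y_{n+1} = y_n + h·y'.
0.000000: (1.000000, -1.070000); f=(-1.070000, -0.070000) → (0.700400, -1.089600)
0.280000: (0.700400, -1.089600); f=(-0.913200, -0.329028) → (0.444704, -1.181728)
(x(0.56), y(0.56)) ≈ (0.4447, -1.1817)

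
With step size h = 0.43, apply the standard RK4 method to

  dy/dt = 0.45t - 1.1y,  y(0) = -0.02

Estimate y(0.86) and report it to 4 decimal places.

RK4: k1 = f(t_n, y_n); k2 = f(t_n + h/2, y_n + (h/2)·k1); k3 = f(t_n + h/2, y_n + (h/2)·k2); k4 = f(t_n + h, y_n + h·k3); y_{n+1} = y_n + (h/6)·(k1 + 2k2 + 2k3 + k4).
t=0.000000, y=-0.020000:
  k1 = f(0.000000, -0.020000) = 0.022000
  k2 = f(0.215000, -0.015270) = 0.113547
  k3 = f(0.215000, 0.004413) = 0.091896
  k4 = f(0.430000, 0.019515) = 0.172033
  y ← -0.020000 + (0.43/6)·(k1 + 2k2 + 2k3 + k4) = 0.023353
t=0.430000, y=0.023353:
  k1 = f(0.430000, 0.023353) = 0.167812
  k2 = f(0.645000, 0.059432) = 0.224875
  k3 = f(0.645000, 0.071701) = 0.211379
  k4 = f(0.860000, 0.114246) = 0.261330
  y ← 0.023353 + (0.43/6)·(k1 + 2k2 + 2k3 + k4) = 0.116637
y(0.86) ≈ 0.1166

0.1166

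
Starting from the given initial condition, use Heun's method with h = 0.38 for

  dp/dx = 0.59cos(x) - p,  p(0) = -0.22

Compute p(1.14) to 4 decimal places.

0.2083

Heun: k1 = f(x_n, p_n); k2 = f(x_n + h, p_n + h·k1); p_{n+1} = p_n + (h/2)·(k1 + k2).
x=0.000000, p=-0.220000:
  k1 = f(0.000000, -0.220000) = 0.810000
  k2 = f(0.380000, 0.087800) = 0.460112
  p ← -0.220000 + (0.38/2)·(0.810000 + 0.460112) = 0.021321
x=0.380000, p=0.021321:
  k1 = f(0.380000, 0.021321) = 0.526591
  k2 = f(0.760000, 0.221426) = 0.206227
  p ← 0.021321 + (0.38/2)·(0.526591 + 0.206227) = 0.160557
x=0.760000, p=0.160557:
  k1 = f(0.760000, 0.160557) = 0.267096
  k2 = f(1.140000, 0.262053) = -0.015673
  p ← 0.160557 + (0.38/2)·(0.267096 + (-0.015673)) = 0.208327
p(1.14) ≈ 0.2083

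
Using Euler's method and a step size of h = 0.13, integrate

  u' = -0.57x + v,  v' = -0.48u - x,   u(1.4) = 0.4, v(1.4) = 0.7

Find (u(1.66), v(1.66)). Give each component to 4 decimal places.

0.3380, 0.2700

Euler on (u,v): u_{n+1} = u_n + h·u', v_{n+1} = v_n + h·v'.
1.400000: (0.400000, 0.700000); f=(-0.098000, -1.592000) → (0.387260, 0.493040)
1.530000: (0.387260, 0.493040); f=(-0.379060, -1.715885) → (0.337982, 0.269975)
(u(1.66), v(1.66)) ≈ (0.3380, 0.2700)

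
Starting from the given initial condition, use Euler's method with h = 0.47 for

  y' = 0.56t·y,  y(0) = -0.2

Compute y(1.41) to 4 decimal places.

-0.2803

Euler: y_{n+1} = y_n + h·f(t_n, y_n).
t=0.000000, y=-0.200000: f=0.000000 → y ← -0.200000 + 0.47·0.000000 = -0.200000
t=0.470000, y=-0.200000: f=-0.052640 → y ← -0.200000 + 0.47·(-0.052640) = -0.224741
t=0.940000, y=-0.224741: f=-0.118304 → y ← -0.224741 + 0.47·(-0.118304) = -0.280343
y(1.41) ≈ -0.2803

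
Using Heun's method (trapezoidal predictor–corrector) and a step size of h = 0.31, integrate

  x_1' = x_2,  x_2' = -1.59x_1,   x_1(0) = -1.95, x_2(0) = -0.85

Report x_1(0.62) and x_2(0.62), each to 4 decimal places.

Heun on (x_1,x_2): k1 = f(s_n, state_n); k2 = f(s_n + h, state_n + h·k1); state_{n+1} = state_n + (h/2)·(k1 + k2).
0.000000: (-1.950000, -0.850000)
  k1 = (-0.850000, 3.100500)
  predictor → (-2.213500, 0.111155)
  k2 = (0.111155, 3.519465)
  → (-2.064521, 0.176095)
0.310000: (-2.064521, 0.176095)
  k1 = (0.176095, 3.282588)
  predictor → (-2.009932, 1.193697)
  k2 = (1.193697, 3.195791)
  → (-1.852203, 1.180243)
(x_1(0.62), x_2(0.62)) ≈ (-1.8522, 1.1802)

-1.8522, 1.1802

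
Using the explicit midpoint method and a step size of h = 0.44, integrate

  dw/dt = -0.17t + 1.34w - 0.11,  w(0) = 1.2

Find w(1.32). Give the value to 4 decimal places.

Midpoint: k1 = f(t_n, w_n); k2 = f(t_n + h/2, w_n + (h/2)·k1); w_{n+1} = w_n + h·k2.
t=0.000000, w=1.200000:
  k1 = f(0.000000, 1.200000) = 1.498000
  k2 = f(0.220000, 1.529560) = 1.902210
  w ← 1.200000 + 0.44·1.902210 = 2.036973
t=0.440000, w=2.036973:
  k1 = f(0.440000, 2.036973) = 2.544743
  k2 = f(0.660000, 2.596816) = 3.257534
  w ← 2.036973 + 0.44·3.257534 = 3.470287
t=0.880000, w=3.470287:
  k1 = f(0.880000, 3.470287) = 4.390585
  k2 = f(1.100000, 4.436216) = 5.647530
  w ← 3.470287 + 0.44·5.647530 = 5.955200
w(1.32) ≈ 5.9552

5.9552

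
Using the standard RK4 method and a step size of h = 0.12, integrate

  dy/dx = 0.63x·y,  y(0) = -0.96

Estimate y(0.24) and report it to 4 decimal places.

-0.9776

RK4: k1 = f(x_n, y_n); k2 = f(x_n + h/2, y_n + (h/2)·k1); k3 = f(x_n + h/2, y_n + (h/2)·k2); k4 = f(x_n + h, y_n + h·k3); y_{n+1} = y_n + (h/6)·(k1 + 2k2 + 2k3 + k4).
x=0.000000, y=-0.960000:
  k1 = f(0.000000, -0.960000) = 0.000000
  k2 = f(0.060000, -0.960000) = -0.036288
  k3 = f(0.060000, -0.962177) = -0.036370
  k4 = f(0.120000, -0.964364) = -0.072906
  y ← -0.960000 + (0.12/6)·(k1 + 2k2 + 2k3 + k4) = -0.964364
x=0.120000, y=-0.964364:
  k1 = f(0.120000, -0.964364) = -0.072906
  k2 = f(0.180000, -0.968739) = -0.109855
  k3 = f(0.180000, -0.970956) = -0.110106
  k4 = f(0.240000, -0.977577) = -0.147810
  y ← -0.964364 + (0.12/6)·(k1 + 2k2 + 2k3 + k4) = -0.977577
y(0.24) ≈ -0.9776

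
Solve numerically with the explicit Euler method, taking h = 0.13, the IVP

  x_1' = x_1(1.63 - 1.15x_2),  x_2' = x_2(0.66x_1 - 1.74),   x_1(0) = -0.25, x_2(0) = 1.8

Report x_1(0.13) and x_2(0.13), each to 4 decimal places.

Euler on (x_1,x_2): x_1_{n+1} = x_1_n + h·x_1', x_2_{n+1} = x_2_n + h·x_2'.
0.000000: (-0.250000, 1.800000); f=(0.110000, -3.429000) → (-0.235700, 1.354230)
(x_1(0.13), x_2(0.13)) ≈ (-0.2357, 1.3542)

-0.2357, 1.3542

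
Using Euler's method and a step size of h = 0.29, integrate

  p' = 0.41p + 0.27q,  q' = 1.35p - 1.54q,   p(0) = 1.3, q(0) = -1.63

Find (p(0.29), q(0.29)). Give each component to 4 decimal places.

1.3269, -0.3931

Euler on (p,q): p_{n+1} = p_n + h·p', q_{n+1} = q_n + h·q'.
0.000000: (1.300000, -1.630000); f=(0.092900, 4.265200) → (1.326941, -0.393092)
(p(0.29), q(0.29)) ≈ (1.3269, -0.3931)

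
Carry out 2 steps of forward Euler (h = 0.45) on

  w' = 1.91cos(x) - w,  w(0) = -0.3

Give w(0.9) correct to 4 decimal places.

1.1559

Euler: w_{n+1} = w_n + h·f(x_n, w_n).
x=0.000000, w=-0.300000: f=2.210000 → w ← -0.300000 + 0.45·2.210000 = 0.694500
x=0.450000, w=0.694500: f=1.025354 → w ← 0.694500 + 0.45·1.025354 = 1.155909
w(0.9) ≈ 1.1559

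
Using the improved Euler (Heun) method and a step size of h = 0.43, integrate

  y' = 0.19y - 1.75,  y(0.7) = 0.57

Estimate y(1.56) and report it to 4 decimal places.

Heun: k1 = f(x_n, y_n); k2 = f(x_n + h, y_n + h·k1); y_{n+1} = y_n + (h/2)·(k1 + k2).
x=0.700000, y=0.570000:
  k1 = f(0.700000, 0.570000) = -1.641700
  k2 = f(1.130000, -0.135931) = -1.775827
  y ← 0.570000 + (0.43/2)·(-1.641700 + (-1.775827)) = -0.164768
x=1.130000, y=-0.164768:
  k1 = f(1.130000, -0.164768) = -1.781306
  k2 = f(1.560000, -0.930730) = -1.926839
  y ← -0.164768 + (0.43/2)·(-1.781306 + (-1.926839)) = -0.962019
y(1.56) ≈ -0.9620

-0.9620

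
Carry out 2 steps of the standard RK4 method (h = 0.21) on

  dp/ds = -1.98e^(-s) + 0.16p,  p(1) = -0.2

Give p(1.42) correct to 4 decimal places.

-0.4729

RK4: k1 = f(s_n, p_n); k2 = f(s_n + h/2, p_n + (h/2)·k1); k3 = f(s_n + h/2, p_n + (h/2)·k2); k4 = f(s_n + h, p_n + h·k3); p_{n+1} = p_n + (h/6)·(k1 + 2k2 + 2k3 + k4).
s=1.000000, p=-0.200000:
  k1 = f(1.000000, -0.200000) = -0.760401
  k2 = f(1.105000, -0.279842) = -0.700572
  k3 = f(1.105000, -0.273560) = -0.699567
  k4 = f(1.210000, -0.346909) = -0.645936
  p ← -0.200000 + (0.21/6)·(k1 + 2k2 + 2k3 + k4) = -0.347232
s=1.210000, p=-0.347232:
  k1 = f(1.210000, -0.347232) = -0.645988
  k2 = f(1.315000, -0.415060) = -0.597989
  k3 = f(1.315000, -0.410020) = -0.597182
  k4 = f(1.420000, -0.472640) = -0.554216
  p ← -0.347232 + (0.21/6)·(k1 + 2k2 + 2k3 + k4) = -0.472901
p(1.42) ≈ -0.4729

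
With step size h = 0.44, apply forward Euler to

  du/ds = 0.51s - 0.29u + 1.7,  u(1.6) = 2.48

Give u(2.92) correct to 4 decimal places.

Euler: u_{n+1} = u_n + h·f(s_n, u_n).
s=1.600000, u=2.480000: f=1.796800 → u ← 2.480000 + 0.44·1.796800 = 3.270592
s=2.040000, u=3.270592: f=1.791928 → u ← 3.270592 + 0.44·1.791928 = 4.059040
s=2.480000, u=4.059040: f=1.787678 → u ← 4.059040 + 0.44·1.787678 = 4.845619
u(2.92) ≈ 4.8456

4.8456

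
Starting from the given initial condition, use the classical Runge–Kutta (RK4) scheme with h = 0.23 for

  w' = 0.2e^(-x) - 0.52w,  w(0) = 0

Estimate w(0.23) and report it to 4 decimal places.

0.0386

RK4: k1 = f(x_n, w_n); k2 = f(x_n + h/2, w_n + (h/2)·k1); k3 = f(x_n + h/2, w_n + (h/2)·k2); k4 = f(x_n + h, w_n + h·k3); w_{n+1} = w_n + (h/6)·(k1 + 2k2 + 2k3 + k4).
x=0.000000, w=0.000000:
  k1 = f(0.000000, 0.000000) = 0.200000
  k2 = f(0.115000, 0.023000) = 0.166313
  k3 = f(0.115000, 0.019126) = 0.168328
  k4 = f(0.230000, 0.038715) = 0.138775
  w ← 0.000000 + (0.23/6)·(k1 + 2k2 + 2k3 + k4) = 0.038642
w(0.23) ≈ 0.0386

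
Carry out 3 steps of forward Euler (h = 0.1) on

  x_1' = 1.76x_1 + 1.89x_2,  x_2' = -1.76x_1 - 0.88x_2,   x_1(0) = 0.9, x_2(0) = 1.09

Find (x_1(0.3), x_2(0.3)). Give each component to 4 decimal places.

Euler on (x_1,x_2): x_1_{n+1} = x_1_n + h·x_1', x_2_{n+1} = x_2_n + h·x_2'.
0.000000: (0.900000, 1.090000); f=(3.644100, -2.543200) → (1.264410, 0.835680)
0.100000: (1.264410, 0.835680); f=(3.804797, -2.960760) → (1.644890, 0.539604)
0.200000: (1.644890, 0.539604); f=(3.914857, -3.369857) → (2.036375, 0.202618)
(x_1(0.3), x_2(0.3)) ≈ (2.0364, 0.2026)

2.0364, 0.2026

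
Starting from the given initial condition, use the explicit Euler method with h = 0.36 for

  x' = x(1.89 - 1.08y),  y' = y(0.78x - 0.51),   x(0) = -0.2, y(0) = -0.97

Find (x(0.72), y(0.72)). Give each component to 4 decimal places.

Euler on (x,y): x_{n+1} = x_n + h·x', y_{n+1} = y_n + h·y'.
0.000000: (-0.200000, -0.970000); f=(-0.587520, 0.646020) → (-0.411507, -0.737433)
0.360000: (-0.411507, -0.737433); f=(-1.105484, 0.612789) → (-0.809482, -0.516829)
(x(0.72), y(0.72)) ≈ (-0.8095, -0.5168)

-0.8095, -0.5168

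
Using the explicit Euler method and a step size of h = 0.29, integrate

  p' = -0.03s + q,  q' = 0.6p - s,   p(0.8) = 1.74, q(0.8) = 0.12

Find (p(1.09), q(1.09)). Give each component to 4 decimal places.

1.7678, 0.1908

Euler on (p,q): p_{n+1} = p_n + h·p', q_{n+1} = q_n + h·q'.
0.800000: (1.740000, 0.120000); f=(0.096000, 0.244000) → (1.767840, 0.190760)
(p(1.09), q(1.09)) ≈ (1.7678, 0.1908)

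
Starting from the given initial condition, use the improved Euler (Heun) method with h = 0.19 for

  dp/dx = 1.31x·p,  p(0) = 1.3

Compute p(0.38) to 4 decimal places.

1.4281

Heun: k1 = f(x_n, p_n); k2 = f(x_n + h, p_n + h·k1); p_{n+1} = p_n + (h/2)·(k1 + k2).
x=0.000000, p=1.300000:
  k1 = f(0.000000, 1.300000) = 0.000000
  k2 = f(0.190000, 1.300000) = 0.323570
  p ← 1.300000 + (0.19/2)·(0.000000 + 0.323570) = 1.330739
x=0.190000, p=1.330739:
  k1 = f(0.190000, 1.330739) = 0.331221
  k2 = f(0.380000, 1.393671) = 0.693769
  p ← 1.330739 + (0.19/2)·(0.331221 + 0.693769) = 1.428113
p(0.38) ≈ 1.4281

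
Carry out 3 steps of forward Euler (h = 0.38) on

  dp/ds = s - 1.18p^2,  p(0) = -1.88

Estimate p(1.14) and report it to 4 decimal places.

Euler: p_{n+1} = p_n + h·f(s_n, p_n).
s=0.000000, p=-1.880000: f=-4.170592 → p ← -1.880000 + 0.38·(-4.170592) = -3.464825
s=0.380000, p=-3.464825: f=-13.785914 → p ← -3.464825 + 0.38·(-13.785914) = -8.703472
s=0.760000, p=-8.703472: f=-88.625508 → p ← -8.703472 + 0.38·(-88.625508) = -42.381166
p(1.14) ≈ -42.3812

-42.3812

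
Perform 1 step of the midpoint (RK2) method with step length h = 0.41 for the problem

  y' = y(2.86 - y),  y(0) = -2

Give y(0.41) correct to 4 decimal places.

Midpoint: k1 = f(x_n, y_n); k2 = f(x_n + h/2, y_n + (h/2)·k1); y_{n+1} = y_n + h·k2.
x=0.000000, y=-2.000000:
  k1 = f(0.000000, -2.000000) = -9.720000
  k2 = f(0.205000, -3.992600) = -27.359691
  y ← -2.000000 + 0.41·(-27.359691) = -13.217473
y(0.41) ≈ -13.2175

-13.2175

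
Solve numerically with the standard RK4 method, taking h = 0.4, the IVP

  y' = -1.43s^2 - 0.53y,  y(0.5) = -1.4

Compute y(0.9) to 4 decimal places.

RK4: k1 = f(s_n, y_n); k2 = f(s_n + h/2, y_n + (h/2)·k1); k3 = f(s_n + h/2, y_n + (h/2)·k2); k4 = f(s_n + h, y_n + h·k3); y_{n+1} = y_n + (h/6)·(k1 + 2k2 + 2k3 + k4).
s=0.500000, y=-1.400000:
  k1 = f(0.500000, -1.400000) = 0.384500
  k2 = f(0.700000, -1.323100) = 0.000543
  k3 = f(0.700000, -1.399891) = 0.041242
  k4 = f(0.900000, -1.383503) = -0.425043
  y ← -1.400000 + (0.4/6)·(k1 + 2k2 + 2k3 + k4) = -1.397132
y(0.9) ≈ -1.3971

-1.3971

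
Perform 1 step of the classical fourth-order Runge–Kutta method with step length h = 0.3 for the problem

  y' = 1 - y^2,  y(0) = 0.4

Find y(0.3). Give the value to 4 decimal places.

RK4: k1 = f(t_n, y_n); k2 = f(t_n + h/2, y_n + (h/2)·k1); k3 = f(t_n + h/2, y_n + (h/2)·k2); k4 = f(t_n + h, y_n + h·k3); y_{n+1} = y_n + (h/6)·(k1 + 2k2 + 2k3 + k4).
t=0.000000, y=0.400000:
  k1 = f(0.000000, 0.400000) = 0.840000
  k2 = f(0.150000, 0.526000) = 0.723324
  k3 = f(0.150000, 0.508499) = 0.741429
  k4 = f(0.300000, 0.622429) = 0.612582
  y ← 0.400000 + (0.3/6)·(k1 + 2k2 + 2k3 + k4) = 0.619104
y(0.3) ≈ 0.6191

0.6191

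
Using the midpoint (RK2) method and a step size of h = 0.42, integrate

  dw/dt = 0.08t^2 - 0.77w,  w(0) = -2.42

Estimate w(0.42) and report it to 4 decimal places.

Midpoint: k1 = f(t_n, w_n); k2 = f(t_n + h/2, w_n + (h/2)·k1); w_{n+1} = w_n + h·k2.
t=0.000000, w=-2.420000:
  k1 = f(0.000000, -2.420000) = 1.863400
  k2 = f(0.210000, -2.028686) = 1.565616
  w ← -2.420000 + 0.42·1.565616 = -1.762441
w(0.42) ≈ -1.7624

-1.7624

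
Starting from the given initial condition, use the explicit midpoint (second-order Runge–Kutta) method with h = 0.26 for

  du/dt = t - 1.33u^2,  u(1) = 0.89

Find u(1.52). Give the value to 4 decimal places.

Midpoint: k1 = f(t_n, u_n); k2 = f(t_n + h/2, u_n + (h/2)·k1); u_{n+1} = u_n + h·k2.
t=1.000000, u=0.890000:
  k1 = f(1.000000, 0.890000) = -0.053493
  k2 = f(1.130000, 0.883046) = 0.092906
  u ← 0.890000 + 0.26·0.092906 = 0.914156
t=1.260000, u=0.914156:
  k1 = f(1.260000, 0.914156) = 0.148545
  k2 = f(1.390000, 0.933466) = 0.231092
  u ← 0.914156 + 0.26·0.231092 = 0.974239
u(1.52) ≈ 0.9742

0.9742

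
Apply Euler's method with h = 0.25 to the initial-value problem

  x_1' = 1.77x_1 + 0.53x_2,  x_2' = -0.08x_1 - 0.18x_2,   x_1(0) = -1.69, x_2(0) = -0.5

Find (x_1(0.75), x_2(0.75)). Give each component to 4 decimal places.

Euler on (x_1,x_2): x_1_{n+1} = x_1_n + h·x_1', x_2_{n+1} = x_2_n + h·x_2'.
0.000000: (-1.690000, -0.500000); f=(-3.256300, 0.225200) → (-2.504075, -0.443700)
0.250000: (-2.504075, -0.443700); f=(-4.667374, 0.280192) → (-3.670918, -0.373652)
0.500000: (-3.670918, -0.373652); f=(-6.695561, 0.360931) → (-5.344809, -0.283419)
(x_1(0.75), x_2(0.75)) ≈ (-5.3448, -0.2834)

-5.3448, -0.2834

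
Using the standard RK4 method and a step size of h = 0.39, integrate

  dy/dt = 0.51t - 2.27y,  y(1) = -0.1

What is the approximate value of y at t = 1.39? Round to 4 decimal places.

RK4: k1 = f(t_n, y_n); k2 = f(t_n + h/2, y_n + (h/2)·k1); k3 = f(t_n + h/2, y_n + (h/2)·k2); k4 = f(t_n + h, y_n + h·k3); y_{n+1} = y_n + (h/6)·(k1 + 2k2 + 2k3 + k4).
t=1.000000, y=-0.100000:
  k1 = f(1.000000, -0.100000) = 0.737000
  k2 = f(1.195000, 0.043715) = 0.510217
  k3 = f(1.195000, -0.000508) = 0.610602
  k4 = f(1.390000, 0.138135) = 0.395334
  y ← -0.100000 + (0.39/6)·(k1 + 2k2 + 2k3 + k4) = 0.119308
y(1.39) ≈ 0.1193

0.1193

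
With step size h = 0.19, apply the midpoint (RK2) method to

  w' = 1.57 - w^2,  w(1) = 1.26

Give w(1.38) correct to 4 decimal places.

Midpoint: k1 = f(s_n, w_n); k2 = f(s_n + h/2, w_n + (h/2)·k1); w_{n+1} = w_n + h·k2.
s=1.000000, w=1.260000:
  k1 = f(1.000000, 1.260000) = -0.017600
  k2 = f(1.095000, 1.258328) = -0.013389
  w ← 1.260000 + 0.19·(-0.013389) = 1.257456
s=1.190000, w=1.257456:
  k1 = f(1.190000, 1.257456) = -0.011196
  k2 = f(1.285000, 1.256392) = -0.008522
  w ← 1.257456 + 0.19·(-0.008522) = 1.255837
w(1.38) ≈ 1.2558

1.2558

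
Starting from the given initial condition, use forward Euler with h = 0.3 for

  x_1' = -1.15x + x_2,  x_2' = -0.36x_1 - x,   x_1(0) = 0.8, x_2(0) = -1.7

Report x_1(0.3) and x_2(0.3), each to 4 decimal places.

0.2900, -1.7864

Euler on (x_1,x_2): x_1_{n+1} = x_1_n + h·x_1', x_2_{n+1} = x_2_n + h·x_2'.
0.000000: (0.800000, -1.700000); f=(-1.700000, -0.288000) → (0.290000, -1.786400)
(x_1(0.3), x_2(0.3)) ≈ (0.2900, -1.7864)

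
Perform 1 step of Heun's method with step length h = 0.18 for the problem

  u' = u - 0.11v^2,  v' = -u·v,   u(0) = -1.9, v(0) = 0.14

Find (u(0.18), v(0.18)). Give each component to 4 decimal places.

-2.2734, 0.2019

Heun on (u,v): k1 = f(t_n, state_n); k2 = f(t_n + h, state_n + h·k1); state_{n+1} = state_n + (h/2)·(k1 + k2).
0.000000: (-1.900000, 0.140000)
  k1 = (-1.902156, 0.266000)
  predictor → (-2.242388, 0.187880)
  k2 = (-2.246271, 0.421300)
  → (-2.273358, 0.201857)
(u(0.18), v(0.18)) ≈ (-2.2734, 0.2019)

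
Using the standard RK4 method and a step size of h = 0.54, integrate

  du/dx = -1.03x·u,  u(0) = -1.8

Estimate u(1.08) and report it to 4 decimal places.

RK4: k1 = f(x_n, u_n); k2 = f(x_n + h/2, u_n + (h/2)·k1); k3 = f(x_n + h/2, u_n + (h/2)·k2); k4 = f(x_n + h, u_n + h·k3); u_{n+1} = u_n + (h/6)·(k1 + 2k2 + 2k3 + k4).
x=0.000000, u=-1.800000:
  k1 = f(0.000000, -1.800000) = 0.000000
  k2 = f(0.270000, -1.800000) = 0.500580
  k3 = f(0.270000, -1.664843) = 0.462993
  k4 = f(0.540000, -1.549984) = 0.862101
  u ← -1.800000 + (0.54/6)·(k1 + 2k2 + 2k3 + k4) = -1.548968
x=0.540000, u=-1.548968:
  k1 = f(0.540000, -1.548968) = 0.861536
  k2 = f(0.810000, -1.316353) = 1.098233
  k3 = f(0.810000, -1.252445) = 1.044915
  k4 = f(1.080000, -0.984714) = 1.095396
  u ← -1.548968 + (0.54/6)·(k1 + 2k2 + 2k3 + k4) = -0.987077
u(1.08) ≈ -0.9871

-0.9871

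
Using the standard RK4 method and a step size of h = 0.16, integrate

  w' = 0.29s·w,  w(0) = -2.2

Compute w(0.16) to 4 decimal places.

RK4: k1 = f(s_n, w_n); k2 = f(s_n + h/2, w_n + (h/2)·k1); k3 = f(s_n + h/2, w_n + (h/2)·k2); k4 = f(s_n + h, w_n + h·k3); w_{n+1} = w_n + (h/6)·(k1 + 2k2 + 2k3 + k4).
s=0.000000, w=-2.200000:
  k1 = f(0.000000, -2.200000) = 0.000000
  k2 = f(0.080000, -2.200000) = -0.051040
  k3 = f(0.080000, -2.204083) = -0.051135
  k4 = f(0.160000, -2.208182) = -0.102460
  w ← -2.200000 + (0.16/6)·(k1 + 2k2 + 2k3 + k4) = -2.208182
w(0.16) ≈ -2.2082

-2.2082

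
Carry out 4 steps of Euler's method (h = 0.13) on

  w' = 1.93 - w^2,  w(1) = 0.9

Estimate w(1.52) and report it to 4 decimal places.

1.2856

Euler: w_{n+1} = w_n + h·f(s_n, w_n).
s=1.000000, w=0.900000: f=1.120000 → w ← 0.900000 + 0.13·1.120000 = 1.045600
s=1.130000, w=1.045600: f=0.836721 → w ← 1.045600 + 0.13·0.836721 = 1.154374
s=1.260000, w=1.154374: f=0.597421 → w ← 1.154374 + 0.13·0.597421 = 1.232038
s=1.390000, w=1.232038: f=0.412081 → w ← 1.232038 + 0.13·0.412081 = 1.285609
w(1.52) ≈ 1.2856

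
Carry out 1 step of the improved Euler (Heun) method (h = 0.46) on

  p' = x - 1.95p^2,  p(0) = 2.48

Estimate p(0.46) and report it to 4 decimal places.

Heun: k1 = f(x_n, p_n); k2 = f(x_n + h, p_n + h·k1); p_{n+1} = p_n + (h/2)·(k1 + k2).
x=0.000000, p=2.480000:
  k1 = f(0.000000, 2.480000) = -11.993280
  k2 = f(0.460000, -3.036909) = -17.524489
  p ← 2.480000 + (0.46/2)·(-11.993280 + (-17.524489)) = -4.309087
p(0.46) ≈ -4.3091

-4.3091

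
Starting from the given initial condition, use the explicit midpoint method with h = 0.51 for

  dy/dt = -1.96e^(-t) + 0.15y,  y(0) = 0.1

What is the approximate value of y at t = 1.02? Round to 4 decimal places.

-1.2490

Midpoint: k1 = f(t_n, y_n); k2 = f(t_n + h/2, y_n + (h/2)·k1); y_{n+1} = y_n + h·k2.
t=0.000000, y=0.100000:
  k1 = f(0.000000, 0.100000) = -1.945000
  k2 = f(0.255000, -0.395975) = -1.578233
  y ← 0.100000 + 0.51·(-1.578233) = -0.704899
t=0.510000, y=-0.704899:
  k1 = f(0.510000, -0.704899) = -1.282706
  k2 = f(0.765000, -1.031989) = -1.066853
  y ← -0.704899 + 0.51·(-1.066853) = -1.248994
y(1.02) ≈ -1.2490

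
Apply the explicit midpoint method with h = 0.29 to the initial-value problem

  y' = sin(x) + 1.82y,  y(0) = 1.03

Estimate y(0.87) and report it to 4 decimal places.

5.3630

Midpoint: k1 = f(x_n, y_n); k2 = f(x_n + h/2, y_n + (h/2)·k1); y_{n+1} = y_n + h·k2.
x=0.000000, y=1.030000:
  k1 = f(0.000000, 1.030000) = 1.874600
  k2 = f(0.145000, 1.301817) = 2.513799
  y ← 1.030000 + 0.29·2.513799 = 1.759002
x=0.290000, y=1.759002:
  k1 = f(0.290000, 1.759002) = 3.487336
  k2 = f(0.435000, 2.264665) = 4.543102
  y ← 1.759002 + 0.29·4.543102 = 3.076501
x=0.580000, y=3.076501:
  k1 = f(0.580000, 3.076501) = 6.147256
  k2 = f(0.725000, 3.967853) = 7.884629
  y ← 3.076501 + 0.29·7.884629 = 5.363044
y(0.87) ≈ 5.3630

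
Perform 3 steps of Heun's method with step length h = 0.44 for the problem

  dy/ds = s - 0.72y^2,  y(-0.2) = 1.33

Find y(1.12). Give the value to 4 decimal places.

Heun: k1 = f(s_n, y_n); k2 = f(s_n + h, y_n + h·k1); y_{n+1} = y_n + (h/2)·(k1 + k2).
s=-0.200000, y=1.330000:
  k1 = f(-0.200000, 1.330000) = -1.473608
  k2 = f(0.240000, 0.681612) = -0.094509
  y ← 1.330000 + (0.44/2)·(-1.473608 + (-0.094509)) = 0.985014
s=0.240000, y=0.985014:
  k1 = f(0.240000, 0.985014) = -0.458582
  k2 = f(0.680000, 0.783238) = 0.238307
  y ← 0.985014 + (0.44/2)·(-0.458582 + 0.238307) = 0.936554
s=0.680000, y=0.936554:
  k1 = f(0.680000, 0.936554) = 0.048464
  k2 = f(1.120000, 0.957878) = 0.459378
  y ← 0.936554 + (0.44/2)·(0.048464 + 0.459378) = 1.048279
y(1.12) ≈ 1.0483

1.0483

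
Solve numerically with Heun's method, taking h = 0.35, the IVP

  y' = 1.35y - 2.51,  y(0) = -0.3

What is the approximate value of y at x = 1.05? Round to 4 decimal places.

Heun: k1 = f(x_n, y_n); k2 = f(x_n + h, y_n + h·k1); y_{n+1} = y_n + (h/2)·(k1 + k2).
x=0.000000, y=-0.300000:
  k1 = f(0.000000, -0.300000) = -2.915000
  k2 = f(0.350000, -1.320250) = -4.292337
  y ← -0.300000 + (0.35/2)·(-2.915000 + (-4.292337)) = -1.561284
x=0.350000, y=-1.561284:
  k1 = f(0.350000, -1.561284) = -4.617733
  k2 = f(0.700000, -3.177491) = -6.799613
  y ← -1.561284 + (0.35/2)·(-4.617733 + (-6.799613)) = -3.559320
x=0.700000, y=-3.559320:
  k1 = f(0.700000, -3.559320) = -7.315081
  k2 = f(1.050000, -6.119598) = -10.771457
  y ← -3.559320 + (0.35/2)·(-7.315081 + (-10.771457)) = -6.724464
y(1.05) ≈ -6.7245

-6.7245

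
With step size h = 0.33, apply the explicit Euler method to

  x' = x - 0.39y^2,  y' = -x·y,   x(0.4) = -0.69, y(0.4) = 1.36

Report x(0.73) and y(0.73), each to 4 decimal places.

Euler on (x,y): x_{n+1} = x_n + h·x', y_{n+1} = y_n + h·y'.
0.400000: (-0.690000, 1.360000); f=(-1.411344, 0.938400) → (-1.155744, 1.669672)
(x(0.73), y(0.73)) ≈ (-1.1557, 1.6697)

-1.1557, 1.6697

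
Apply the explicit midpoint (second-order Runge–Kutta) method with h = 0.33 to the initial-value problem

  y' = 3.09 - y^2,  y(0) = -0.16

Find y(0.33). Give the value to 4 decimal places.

0.8203

Midpoint: k1 = f(s_n, y_n); k2 = f(s_n + h/2, y_n + (h/2)·k1); y_{n+1} = y_n + h·k2.
s=0.000000, y=-0.160000:
  k1 = f(0.000000, -0.160000) = 3.064400
  k2 = f(0.165000, 0.345626) = 2.970543
  y ← -0.160000 + 0.33·2.970543 = 0.820279
y(0.33) ≈ 0.8203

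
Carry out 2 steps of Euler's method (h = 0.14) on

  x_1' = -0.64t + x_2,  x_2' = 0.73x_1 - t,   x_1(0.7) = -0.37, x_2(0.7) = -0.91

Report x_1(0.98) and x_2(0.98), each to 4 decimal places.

-0.7818, -1.2207

Euler on (x_1,x_2): x_1_{n+1} = x_1_n + h·x_1', x_2_{n+1} = x_2_n + h·x_2'.
0.700000: (-0.370000, -0.910000); f=(-1.358000, -0.970100) → (-0.560120, -1.045814)
0.840000: (-0.560120, -1.045814); f=(-1.583414, -1.248888) → (-0.781798, -1.220658)
(x_1(0.98), x_2(0.98)) ≈ (-0.7818, -1.2207)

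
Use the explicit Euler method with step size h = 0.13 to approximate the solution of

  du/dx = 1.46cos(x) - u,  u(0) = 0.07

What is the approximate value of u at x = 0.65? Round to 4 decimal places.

Euler: u_{n+1} = u_n + h·f(x_n, u_n).
x=0.000000, u=0.070000: f=1.390000 → u ← 0.070000 + 0.13·1.390000 = 0.250700
x=0.130000, u=0.250700: f=1.196980 → u ← 0.250700 + 0.13·1.196980 = 0.406307
x=0.260000, u=0.406307: f=1.004622 → u ← 0.406307 + 0.13·1.004622 = 0.536908
x=0.390000, u=0.536908: f=0.813459 → u ← 0.536908 + 0.13·0.813459 = 0.642658
x=0.520000, u=0.642658: f=0.624358 → u ← 0.642658 + 0.13·0.624358 = 0.723825
u(0.65) ≈ 0.7238

0.7238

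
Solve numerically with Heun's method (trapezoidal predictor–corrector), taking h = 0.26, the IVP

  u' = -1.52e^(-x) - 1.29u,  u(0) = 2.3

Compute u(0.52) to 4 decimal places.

Heun: k1 = f(x_n, u_n); k2 = f(x_n + h, u_n + h·k1); u_{n+1} = u_n + (h/2)·(k1 + k2).
x=0.000000, u=2.300000:
  k1 = f(0.000000, 2.300000) = -4.487000
  k2 = f(0.260000, 1.133380) = -2.634059
  u ← 2.300000 + (0.26/2)·(-4.487000 + (-2.634059)) = 1.374262
x=0.260000, u=1.374262:
  k1 = f(0.260000, 1.374262) = -2.944797
  k2 = f(0.520000, 0.608615) = -1.688785
  u ← 1.374262 + (0.26/2)·(-2.944797 + (-1.688785)) = 0.771897
u(0.52) ≈ 0.7719

0.7719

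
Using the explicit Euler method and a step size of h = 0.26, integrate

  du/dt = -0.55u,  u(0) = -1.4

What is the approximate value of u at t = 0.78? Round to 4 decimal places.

Euler: u_{n+1} = u_n + h·f(t_n, u_n).
t=0.000000, u=-1.400000: f=0.770000 → u ← -1.400000 + 0.26·0.770000 = -1.199800
t=0.260000, u=-1.199800: f=0.659890 → u ← -1.199800 + 0.26·0.659890 = -1.028229
t=0.520000, u=-1.028229: f=0.565526 → u ← -1.028229 + 0.26·0.565526 = -0.881192
u(0.78) ≈ -0.8812

-0.8812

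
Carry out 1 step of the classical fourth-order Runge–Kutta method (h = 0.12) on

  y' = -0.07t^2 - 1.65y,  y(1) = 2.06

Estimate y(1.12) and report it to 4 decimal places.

RK4: k1 = f(t_n, y_n); k2 = f(t_n + h/2, y_n + (h/2)·k1); k3 = f(t_n + h/2, y_n + (h/2)·k2); k4 = f(t_n + h, y_n + h·k3); y_{n+1} = y_n + (h/6)·(k1 + 2k2 + 2k3 + k4).
t=1.000000, y=2.060000:
  k1 = f(1.000000, 2.060000) = -3.469000
  k2 = f(1.060000, 1.851860) = -3.134221
  k3 = f(1.060000, 1.871947) = -3.167364
  k4 = f(1.120000, 1.679916) = -2.859670
  y ← 2.060000 + (0.12/6)·(k1 + 2k2 + 2k3 + k4) = 1.681363
y(1.12) ≈ 1.6814

1.6814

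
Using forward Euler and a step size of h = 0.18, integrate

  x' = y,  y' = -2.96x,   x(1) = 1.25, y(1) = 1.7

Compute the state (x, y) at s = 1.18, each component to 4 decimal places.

Euler on (x,y): x_{n+1} = x_n + h·x', y_{n+1} = y_n + h·y'.
1.000000: (1.250000, 1.700000); f=(1.700000, -3.700000) → (1.556000, 1.034000)
(x(1.18), y(1.18)) ≈ (1.5560, 1.0340)

1.5560, 1.0340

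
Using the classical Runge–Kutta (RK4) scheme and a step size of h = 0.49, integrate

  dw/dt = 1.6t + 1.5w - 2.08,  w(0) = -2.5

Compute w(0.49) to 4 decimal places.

RK4: k1 = f(t_n, w_n); k2 = f(t_n + h/2, w_n + (h/2)·k1); k3 = f(t_n + h/2, w_n + (h/2)·k2); k4 = f(t_n + h, w_n + h·k3); w_{n+1} = w_n + (h/6)·(k1 + 2k2 + 2k3 + k4).
t=0.000000, w=-2.500000:
  k1 = f(0.000000, -2.500000) = -5.830000
  k2 = f(0.245000, -3.928350) = -7.580525
  k3 = f(0.245000, -4.357229) = -8.223843
  k4 = f(0.490000, -6.529683) = -11.090525
  w ← -2.500000 + (0.49/6)·(k1 + 2k2 + 2k3 + k4) = -6.463223
w(0.49) ≈ -6.4632

-6.4632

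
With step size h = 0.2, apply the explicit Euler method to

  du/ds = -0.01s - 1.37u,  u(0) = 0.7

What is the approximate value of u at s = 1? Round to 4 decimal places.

0.1381

Euler: u_{n+1} = u_n + h·f(s_n, u_n).
s=0.000000, u=0.700000: f=-0.959000 → u ← 0.700000 + 0.2·(-0.959000) = 0.508200
s=0.200000, u=0.508200: f=-0.698234 → u ← 0.508200 + 0.2·(-0.698234) = 0.368553
s=0.400000, u=0.368553: f=-0.508918 → u ← 0.368553 + 0.2·(-0.508918) = 0.266770
s=0.600000, u=0.266770: f=-0.371474 → u ← 0.266770 + 0.2·(-0.371474) = 0.192475
s=0.800000, u=0.192475: f=-0.271690 → u ← 0.192475 + 0.2·(-0.271690) = 0.138137
u(1) ≈ 0.1381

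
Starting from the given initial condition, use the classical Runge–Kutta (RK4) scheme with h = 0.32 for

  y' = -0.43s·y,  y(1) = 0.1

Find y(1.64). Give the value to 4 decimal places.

0.0695

RK4: k1 = f(s_n, y_n); k2 = f(s_n + h/2, y_n + (h/2)·k1); k3 = f(s_n + h/2, y_n + (h/2)·k2); k4 = f(s_n + h, y_n + h·k3); y_{n+1} = y_n + (h/6)·(k1 + 2k2 + 2k3 + k4).
s=1.000000, y=0.100000:
  k1 = f(1.000000, 0.100000) = -0.043000
  k2 = f(1.160000, 0.093120) = -0.046448
  k3 = f(1.160000, 0.092568) = -0.046173
  k4 = f(1.320000, 0.085225) = -0.048373
  y ← 0.100000 + (0.32/6)·(k1 + 2k2 + 2k3 + k4) = 0.085247
s=1.320000, y=0.085247:
  k1 = f(1.320000, 0.085247) = -0.048386
  k2 = f(1.480000, 0.077505) = -0.049324
  k3 = f(1.480000, 0.077355) = -0.049229
  k4 = f(1.640000, 0.069494) = -0.049007
  y ← 0.085247 + (0.32/6)·(k1 + 2k2 + 2k3 + k4) = 0.069540
y(1.64) ≈ 0.0695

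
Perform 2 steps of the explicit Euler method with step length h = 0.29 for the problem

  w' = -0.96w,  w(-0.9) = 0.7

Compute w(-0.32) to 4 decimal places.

0.3645

Euler: w_{n+1} = w_n + h·f(t_n, w_n).
t=-0.900000, w=0.700000: f=-0.672000 → w ← 0.700000 + 0.29·(-0.672000) = 0.505120
t=-0.610000, w=0.505120: f=-0.484915 → w ← 0.505120 + 0.29·(-0.484915) = 0.364495
w(-0.32) ≈ 0.3645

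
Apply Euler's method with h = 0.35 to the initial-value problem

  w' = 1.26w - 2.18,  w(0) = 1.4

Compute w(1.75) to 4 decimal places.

-0.3212

Euler: w_{n+1} = w_n + h·f(s_n, w_n).
s=0.000000, w=1.400000: f=-0.416000 → w ← 1.400000 + 0.35·(-0.416000) = 1.254400
s=0.350000, w=1.254400: f=-0.599456 → w ← 1.254400 + 0.35·(-0.599456) = 1.044590
s=0.700000, w=1.044590: f=-0.863816 → w ← 1.044590 + 0.35·(-0.863816) = 0.742255
s=1.050000, w=0.742255: f=-1.244759 → w ← 0.742255 + 0.35·(-1.244759) = 0.306589
s=1.400000, w=0.306589: f=-1.793698 → w ← 0.306589 + 0.35·(-1.793698) = -0.321205
w(1.75) ≈ -0.3212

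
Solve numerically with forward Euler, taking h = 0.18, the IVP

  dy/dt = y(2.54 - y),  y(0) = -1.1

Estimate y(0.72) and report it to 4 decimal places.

Euler: y_{n+1} = y_n + h·f(t_n, y_n).
t=0.000000, y=-1.100000: f=-4.004000 → y ← -1.100000 + 0.18·(-4.004000) = -1.820720
t=0.180000, y=-1.820720: f=-7.939650 → y ← -1.820720 + 0.18·(-7.939650) = -3.249857
t=0.360000, y=-3.249857: f=-18.816207 → y ← -3.249857 + 0.18·(-18.816207) = -6.636774
t=0.540000, y=-6.636774: f=-60.904181 → y ← -6.636774 + 0.18·(-60.904181) = -17.599527
y(0.72) ≈ -17.5995

-17.5995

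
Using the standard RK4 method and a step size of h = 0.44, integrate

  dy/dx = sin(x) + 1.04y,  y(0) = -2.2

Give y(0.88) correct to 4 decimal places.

-4.9847

RK4: k1 = f(x_n, y_n); k2 = f(x_n + h/2, y_n + (h/2)·k1); k3 = f(x_n + h/2, y_n + (h/2)·k2); k4 = f(x_n + h, y_n + h·k3); y_{n+1} = y_n + (h/6)·(k1 + 2k2 + 2k3 + k4).
x=0.000000, y=-2.200000:
  k1 = f(0.000000, -2.200000) = -2.288000
  k2 = f(0.220000, -2.703360) = -2.593265
  k3 = f(0.220000, -2.770518) = -2.663109
  k4 = f(0.440000, -3.371768) = -3.080699
  y ← -2.200000 + (0.44/6)·(k1 + 2k2 + 2k3 + k4) = -3.364639
x=0.440000, y=-3.364639:
  k1 = f(0.440000, -3.364639) = -3.073286
  k2 = f(0.660000, -4.040762) = -3.589276
  k3 = f(0.660000, -4.154280) = -3.707335
  k4 = f(0.880000, -4.995867) = -4.424962
  y ← -3.364639 + (0.44/6)·(k1 + 2k2 + 2k3 + k4) = -4.984681
y(0.88) ≈ -4.9847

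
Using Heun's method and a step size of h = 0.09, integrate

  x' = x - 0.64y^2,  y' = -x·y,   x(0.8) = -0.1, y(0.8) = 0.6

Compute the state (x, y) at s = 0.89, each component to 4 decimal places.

Heun on (x,y): k1 = f(s_n, state_n); k2 = f(s_n + h, state_n + h·k1); state_{n+1} = state_n + (h/2)·(k1 + k2).
0.800000: (-0.100000, 0.600000)
  k1 = (-0.330400, 0.060000)
  predictor → (-0.129736, 0.605400)
  k2 = (-0.364302, 0.078542)
  → (-0.131262, 0.606234)
(x(0.89), y(0.89)) ≈ (-0.1313, 0.6062)

-0.1313, 0.6062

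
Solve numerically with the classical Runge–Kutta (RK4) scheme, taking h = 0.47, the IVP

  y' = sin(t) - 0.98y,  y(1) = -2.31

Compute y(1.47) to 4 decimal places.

-1.1033

RK4: k1 = f(t_n, y_n); k2 = f(t_n + h/2, y_n + (h/2)·k1); k3 = f(t_n + h/2, y_n + (h/2)·k2); k4 = f(t_n + h, y_n + h·k3); y_{n+1} = y_n + (h/6)·(k1 + 2k2 + 2k3 + k4).
t=1.000000, y=-2.310000:
  k1 = f(1.000000, -2.310000) = 3.105271
  k2 = f(1.235000, -1.580261) = 2.492804
  k3 = f(1.235000, -1.724191) = 2.633855
  k4 = f(1.470000, -1.072088) = 2.045571
  y ← -2.310000 + (0.47/6)·(k1 + 2k2 + 2k3 + k4) = -1.103341
y(1.47) ≈ -1.1033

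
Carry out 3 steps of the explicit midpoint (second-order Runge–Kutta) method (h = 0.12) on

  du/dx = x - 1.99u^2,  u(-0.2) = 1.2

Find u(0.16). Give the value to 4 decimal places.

0.6651

Midpoint: k1 = f(x_n, u_n); k2 = f(x_n + h/2, u_n + (h/2)·k1); u_{n+1} = u_n + h·k2.
x=-0.200000, u=1.200000:
  k1 = f(-0.200000, 1.200000) = -3.065600
  k2 = f(-0.140000, 1.016064) = -2.194448
  u ← 1.200000 + 0.12·(-2.194448) = 0.936666
x=-0.080000, u=0.936666:
  k1 = f(-0.080000, 0.936666) = -1.825914
  k2 = f(-0.020000, 0.827111) = -1.381385
  u ← 0.936666 + 0.12·(-1.381385) = 0.770900
x=0.040000, u=0.770900:
  k1 = f(0.040000, 0.770900) = -1.142631
  k2 = f(0.100000, 0.702342) = -0.881636
  u ← 0.770900 + 0.12·(-0.881636) = 0.665104
u(0.16) ≈ 0.6651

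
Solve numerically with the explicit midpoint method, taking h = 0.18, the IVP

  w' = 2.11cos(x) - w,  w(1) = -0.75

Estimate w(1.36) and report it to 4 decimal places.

Midpoint: k1 = f(x_n, w_n); k2 = f(x_n + h/2, w_n + (h/2)·k1); w_{n+1} = w_n + h·k2.
x=1.000000, w=-0.750000:
  k1 = f(1.000000, -0.750000) = 1.890038
  k2 = f(1.090000, -0.579897) = 1.555741
  w ← -0.750000 + 0.18·1.555741 = -0.469967
x=1.180000, w=-0.469967:
  k1 = f(1.180000, -0.469967) = 1.273718
  k2 = f(1.270000, -0.355332) = 0.980485
  w ← -0.469967 + 0.18·0.980485 = -0.293479
w(1.36) ≈ -0.2935

-0.2935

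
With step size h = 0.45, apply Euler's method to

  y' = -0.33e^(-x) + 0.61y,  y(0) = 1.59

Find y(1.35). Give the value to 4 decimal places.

Euler: y_{n+1} = y_n + h·f(x_n, y_n).
x=0.000000, y=1.590000: f=0.639900 → y ← 1.590000 + 0.45·0.639900 = 1.877955
x=0.450000, y=1.877955: f=0.935135 → y ← 1.877955 + 0.45·0.935135 = 2.298766
x=0.900000, y=2.298766: f=1.268079 → y ← 2.298766 + 0.45·1.268079 = 2.869402
y(1.35) ≈ 2.8694

2.8694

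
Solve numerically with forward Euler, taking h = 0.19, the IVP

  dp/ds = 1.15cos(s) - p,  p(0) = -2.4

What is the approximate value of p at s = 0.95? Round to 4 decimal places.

Euler: p_{n+1} = p_n + h·f(s_n, p_n).
s=0.000000, p=-2.400000: f=3.550000 → p ← -2.400000 + 0.19·3.550000 = -1.725500
s=0.190000, p=-1.725500: f=2.854805 → p ← -1.725500 + 0.19·2.854805 = -1.183087
s=0.380000, p=-1.183087: f=2.251051 → p ← -1.183087 + 0.19·2.251051 = -0.755387
s=0.570000, p=-0.755387: f=1.723573 → p ← -0.755387 + 0.19·1.723573 = -0.427908
s=0.760000, p=-0.427908: f=1.261470 → p ← -0.427908 + 0.19·1.261470 = -0.188229
p(0.95) ≈ -0.1882

-0.1882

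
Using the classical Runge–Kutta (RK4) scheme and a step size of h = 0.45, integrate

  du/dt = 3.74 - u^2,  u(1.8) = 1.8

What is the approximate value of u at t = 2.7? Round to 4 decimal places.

1.9236

RK4: k1 = f(t_n, u_n); k2 = f(t_n + h/2, u_n + (h/2)·k1); k3 = f(t_n + h/2, u_n + (h/2)·k2); k4 = f(t_n + h, u_n + h·k3); u_{n+1} = u_n + (h/6)·(k1 + 2k2 + 2k3 + k4).
t=1.800000, u=1.800000:
  k1 = f(1.800000, 1.800000) = 0.500000
  k2 = f(2.025000, 1.912500) = 0.082344
  k3 = f(2.025000, 1.818527) = 0.432958
  k4 = f(2.250000, 1.994831) = -0.239352
  u ← 1.800000 + (0.45/6)·(k1 + 2k2 + 2k3 + k4) = 1.896844
t=2.250000, u=1.896844:
  k1 = f(2.250000, 1.896844) = 0.141983
  k2 = f(2.475000, 1.928790) = 0.019769
  k3 = f(2.475000, 1.901292) = 0.125089
  k4 = f(2.700000, 1.953134) = -0.074733
  u ← 1.896844 + (0.45/6)·(k1 + 2k2 + 2k3 + k4) = 1.923616
u(2.7) ≈ 1.9236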